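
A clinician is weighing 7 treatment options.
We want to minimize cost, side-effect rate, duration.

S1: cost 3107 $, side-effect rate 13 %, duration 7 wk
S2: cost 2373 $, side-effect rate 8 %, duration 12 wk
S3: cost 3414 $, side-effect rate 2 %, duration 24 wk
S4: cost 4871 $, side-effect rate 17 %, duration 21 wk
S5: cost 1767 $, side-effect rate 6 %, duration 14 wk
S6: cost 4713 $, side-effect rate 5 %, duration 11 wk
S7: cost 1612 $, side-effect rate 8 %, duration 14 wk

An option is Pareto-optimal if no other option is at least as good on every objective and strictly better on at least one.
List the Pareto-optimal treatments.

S1: not dominated (best duration).
S2: not dominated.
S3: not dominated (best side-effect rate).
S4: dominated by S1 (cost 3107≤4871, side-effect rate 13≤17, duration 7≤21).
S5: not dominated.
S6: not dominated.
S7: not dominated (best cost).

S1, S2, S3, S5, S6, S7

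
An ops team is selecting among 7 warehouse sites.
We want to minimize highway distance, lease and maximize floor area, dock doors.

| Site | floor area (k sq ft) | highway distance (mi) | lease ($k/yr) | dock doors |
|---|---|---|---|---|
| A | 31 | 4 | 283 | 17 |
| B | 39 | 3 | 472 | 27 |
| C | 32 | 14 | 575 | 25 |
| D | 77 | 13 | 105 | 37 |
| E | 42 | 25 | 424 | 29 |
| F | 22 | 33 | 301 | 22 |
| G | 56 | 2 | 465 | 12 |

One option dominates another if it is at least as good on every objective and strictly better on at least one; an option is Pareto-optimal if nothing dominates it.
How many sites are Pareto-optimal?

4

A: not dominated.
B: not dominated.
C: dominated by B (floor area 39≥32, highway distance 3≤14, lease 472≤575, dock doors 27≥25).
D: not dominated (best floor area).
E: dominated by D (floor area 77≥42, highway distance 13≤25, lease 105≤424, dock doors 37≥29).
F: dominated by D (floor area 77≥22, highway distance 13≤33, lease 105≤301, dock doors 37≥22).
G: not dominated (best highway distance).
Pareto-optimal: A, B, D, G → 4.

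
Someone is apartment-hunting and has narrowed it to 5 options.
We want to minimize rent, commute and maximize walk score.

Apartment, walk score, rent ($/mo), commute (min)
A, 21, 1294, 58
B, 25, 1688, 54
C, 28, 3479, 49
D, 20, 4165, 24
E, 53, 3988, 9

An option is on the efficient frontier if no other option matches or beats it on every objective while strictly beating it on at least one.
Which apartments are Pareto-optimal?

A, B, C, E

A: not dominated (best rent).
B: not dominated.
C: not dominated.
D: dominated by E (walk score 53≥20, rent 3988≤4165, commute 9≤24).
E: not dominated (best walk score).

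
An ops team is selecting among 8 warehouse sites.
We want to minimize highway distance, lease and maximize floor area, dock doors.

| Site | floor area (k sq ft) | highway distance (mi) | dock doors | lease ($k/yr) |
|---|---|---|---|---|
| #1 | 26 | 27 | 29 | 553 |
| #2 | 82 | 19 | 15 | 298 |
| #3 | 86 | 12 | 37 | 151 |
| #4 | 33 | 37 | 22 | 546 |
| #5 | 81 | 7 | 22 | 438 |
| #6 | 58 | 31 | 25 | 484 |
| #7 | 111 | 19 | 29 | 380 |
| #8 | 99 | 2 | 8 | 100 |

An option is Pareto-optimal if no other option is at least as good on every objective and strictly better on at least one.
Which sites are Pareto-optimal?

#1: dominated by #3 (floor area 86≥26, highway distance 12≤27, dock doors 37≥29, lease 151≤553).
#2: dominated by #3 (floor area 86≥82, highway distance 12≤19, dock doors 37≥15, lease 151≤298).
#3: not dominated (best dock doors).
#4: dominated by #3 (floor area 86≥33, highway distance 12≤37, dock doors 37≥22, lease 151≤546).
#5: not dominated.
#6: dominated by #3 (floor area 86≥58, highway distance 12≤31, dock doors 37≥25, lease 151≤484).
#7: not dominated (best floor area).
#8: not dominated (best highway distance).

#3, #5, #7, #8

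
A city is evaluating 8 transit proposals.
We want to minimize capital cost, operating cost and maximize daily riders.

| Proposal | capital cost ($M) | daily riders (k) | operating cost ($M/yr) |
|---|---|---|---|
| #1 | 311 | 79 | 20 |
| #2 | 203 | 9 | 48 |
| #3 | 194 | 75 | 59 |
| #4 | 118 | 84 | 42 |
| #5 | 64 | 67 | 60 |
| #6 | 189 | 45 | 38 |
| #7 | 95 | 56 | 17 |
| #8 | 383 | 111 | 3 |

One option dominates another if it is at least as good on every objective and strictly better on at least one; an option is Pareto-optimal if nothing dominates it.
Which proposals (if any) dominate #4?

#1: worse on capital cost (311 vs 118).
#2: worse on capital cost (203 vs 118).
#3: worse on capital cost (194 vs 118).
#5: worse on daily riders (67 vs 84).
#6: worse on capital cost (189 vs 118).
#7: worse on daily riders (56 vs 84).
#8: worse on capital cost (383 vs 118).
No option dominates #4.

none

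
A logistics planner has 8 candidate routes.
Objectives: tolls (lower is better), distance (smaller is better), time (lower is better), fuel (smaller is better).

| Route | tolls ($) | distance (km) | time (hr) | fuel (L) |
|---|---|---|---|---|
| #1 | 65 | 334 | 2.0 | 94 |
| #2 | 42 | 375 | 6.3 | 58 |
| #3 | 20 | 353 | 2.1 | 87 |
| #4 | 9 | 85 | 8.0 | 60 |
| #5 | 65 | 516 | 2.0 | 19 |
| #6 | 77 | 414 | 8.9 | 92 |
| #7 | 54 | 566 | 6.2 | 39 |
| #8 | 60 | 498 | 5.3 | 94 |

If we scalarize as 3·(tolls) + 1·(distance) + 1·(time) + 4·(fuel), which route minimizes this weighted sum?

#1: 3·65 + 1·334 + 1·2.0 + 4·94 = 907.0
#2: 3·42 + 1·375 + 1·6.3 + 4·58 = 739.3
#3: 3·20 + 1·353 + 1·2.1 + 4·87 = 763.1
#4: 3·9 + 1·85 + 1·8.0 + 4·60 = 360.0
#5: 3·65 + 1·516 + 1·2.0 + 4·19 = 789.0
#6: 3·77 + 1·414 + 1·8.9 + 4·92 = 1021.9
#7: 3·54 + 1·566 + 1·6.2 + 4·39 = 890.2
#8: 3·60 + 1·498 + 1·5.3 + 4·94 = 1059.3
Lowest: #4 at 360.0.

#4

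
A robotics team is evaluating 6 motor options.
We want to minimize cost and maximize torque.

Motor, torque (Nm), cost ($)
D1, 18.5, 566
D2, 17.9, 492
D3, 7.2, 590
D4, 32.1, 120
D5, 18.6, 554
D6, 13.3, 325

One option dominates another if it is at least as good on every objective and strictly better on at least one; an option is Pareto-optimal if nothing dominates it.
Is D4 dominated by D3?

No

D3 vs D4: D3 is worse on torque (7.2 vs 32.1), so it does not dominate D4.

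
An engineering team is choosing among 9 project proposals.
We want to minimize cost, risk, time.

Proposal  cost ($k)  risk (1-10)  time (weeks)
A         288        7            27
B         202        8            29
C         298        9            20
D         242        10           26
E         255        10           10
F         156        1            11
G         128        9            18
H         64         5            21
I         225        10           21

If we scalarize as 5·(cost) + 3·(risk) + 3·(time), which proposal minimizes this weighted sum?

H

A: 5·288 + 3·7 + 3·27 = 1542
B: 5·202 + 3·8 + 3·29 = 1121
C: 5·298 + 3·9 + 3·20 = 1577
D: 5·242 + 3·10 + 3·26 = 1318
E: 5·255 + 3·10 + 3·10 = 1335
F: 5·156 + 3·1 + 3·11 = 816
G: 5·128 + 3·9 + 3·18 = 721
H: 5·64 + 3·5 + 3·21 = 398
I: 5·225 + 3·10 + 3·21 = 1218
Lowest: H at 398.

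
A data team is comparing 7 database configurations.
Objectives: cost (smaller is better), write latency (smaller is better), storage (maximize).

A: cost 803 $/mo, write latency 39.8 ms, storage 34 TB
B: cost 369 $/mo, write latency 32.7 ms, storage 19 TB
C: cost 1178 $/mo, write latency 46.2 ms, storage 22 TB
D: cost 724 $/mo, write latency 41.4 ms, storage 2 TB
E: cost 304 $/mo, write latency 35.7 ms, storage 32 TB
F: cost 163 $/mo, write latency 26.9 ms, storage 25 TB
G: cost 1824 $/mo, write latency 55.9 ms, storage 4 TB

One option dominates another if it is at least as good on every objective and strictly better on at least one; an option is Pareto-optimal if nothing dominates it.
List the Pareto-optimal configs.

A, E, F

A: not dominated (best storage).
B: dominated by F (cost 163≤369, write latency 26.9≤32.7, storage 25≥19).
C: dominated by A (cost 803≤1178, write latency 39.8≤46.2, storage 34≥22).
D: dominated by B (cost 369≤724, write latency 32.7≤41.4, storage 19≥2).
E: not dominated.
F: not dominated (best cost).
G: dominated by A (cost 803≤1824, write latency 39.8≤55.9, storage 34≥4).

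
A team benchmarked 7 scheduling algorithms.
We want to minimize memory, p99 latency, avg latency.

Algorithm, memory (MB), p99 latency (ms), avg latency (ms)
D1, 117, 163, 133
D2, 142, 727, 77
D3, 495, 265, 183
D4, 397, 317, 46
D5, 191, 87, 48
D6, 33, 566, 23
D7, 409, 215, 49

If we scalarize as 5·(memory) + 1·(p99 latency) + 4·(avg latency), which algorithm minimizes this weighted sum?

D6

D1: 5·117 + 1·163 + 4·133 = 1280
D2: 5·142 + 1·727 + 4·77 = 1745
D3: 5·495 + 1·265 + 4·183 = 3472
D4: 5·397 + 1·317 + 4·46 = 2486
D5: 5·191 + 1·87 + 4·48 = 1234
D6: 5·33 + 1·566 + 4·23 = 823
D7: 5·409 + 1·215 + 4·49 = 2456
Lowest: D6 at 823.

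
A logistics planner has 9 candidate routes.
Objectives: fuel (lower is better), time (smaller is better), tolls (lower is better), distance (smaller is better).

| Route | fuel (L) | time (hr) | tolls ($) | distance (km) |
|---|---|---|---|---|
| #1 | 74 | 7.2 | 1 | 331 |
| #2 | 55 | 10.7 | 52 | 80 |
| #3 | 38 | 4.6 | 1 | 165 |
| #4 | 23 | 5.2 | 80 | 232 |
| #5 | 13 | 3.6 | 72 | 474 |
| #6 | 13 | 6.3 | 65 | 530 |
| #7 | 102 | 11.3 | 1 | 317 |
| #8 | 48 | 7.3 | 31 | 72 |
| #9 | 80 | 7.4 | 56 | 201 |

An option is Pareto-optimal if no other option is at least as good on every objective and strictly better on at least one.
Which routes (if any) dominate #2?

#8: fuel 48≤55, time 7.3≤10.7, tolls 31≤52, distance 72≤80 — dominates #2.
Others (#1, #3, #4, #5, #6, #7, #9) are each worse than #2 on at least one objective.

#8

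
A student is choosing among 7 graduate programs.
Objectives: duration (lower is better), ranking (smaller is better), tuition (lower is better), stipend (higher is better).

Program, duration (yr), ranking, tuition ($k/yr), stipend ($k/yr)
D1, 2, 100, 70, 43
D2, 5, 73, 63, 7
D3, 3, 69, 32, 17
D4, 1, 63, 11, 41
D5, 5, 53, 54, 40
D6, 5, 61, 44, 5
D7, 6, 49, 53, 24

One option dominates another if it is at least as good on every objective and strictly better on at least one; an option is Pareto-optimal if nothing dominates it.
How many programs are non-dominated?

D1: not dominated (best stipend).
D2: dominated by D3 (duration 3≤5, ranking 69≤73, tuition 32≤63, stipend 17≥7).
D3: dominated by D4 (duration 1≤3, ranking 63≤69, tuition 11≤32, stipend 41≥17).
D4: not dominated (best duration).
D5: not dominated.
D6: not dominated.
D7: not dominated (best ranking).
Pareto-optimal: D1, D4, D5, D6, D7 → 5.

5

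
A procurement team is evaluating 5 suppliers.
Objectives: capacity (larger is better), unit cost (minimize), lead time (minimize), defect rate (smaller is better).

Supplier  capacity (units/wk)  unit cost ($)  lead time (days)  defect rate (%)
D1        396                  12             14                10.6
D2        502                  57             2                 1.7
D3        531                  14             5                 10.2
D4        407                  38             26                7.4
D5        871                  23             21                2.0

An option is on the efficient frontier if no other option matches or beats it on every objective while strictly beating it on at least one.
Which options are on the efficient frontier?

D1, D2, D3, D5

D1: not dominated (best unit cost).
D2: not dominated (best lead time).
D3: not dominated.
D4: dominated by D5 (capacity 871≥407, unit cost 23≤38, lead time 21≤26, defect rate 2.0≤7.4).
D5: not dominated (best capacity).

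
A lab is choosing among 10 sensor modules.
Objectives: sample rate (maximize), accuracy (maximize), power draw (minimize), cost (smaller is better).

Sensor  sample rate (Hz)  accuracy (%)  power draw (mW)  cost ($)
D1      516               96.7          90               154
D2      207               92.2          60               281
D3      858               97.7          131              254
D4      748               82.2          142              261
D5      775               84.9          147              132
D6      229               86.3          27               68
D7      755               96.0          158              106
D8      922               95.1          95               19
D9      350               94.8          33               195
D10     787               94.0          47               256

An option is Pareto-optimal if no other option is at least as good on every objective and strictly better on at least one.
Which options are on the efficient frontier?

D1: not dominated.
D2: dominated by D9 (sample rate 350≥207, accuracy 94.8≥92.2, power draw 33≤60, cost 195≤281).
D3: not dominated (best accuracy).
D4: dominated by D3 (sample rate 858≥748, accuracy 97.7≥82.2, power draw 131≤142, cost 254≤261).
D5: dominated by D8 (sample rate 922≥775, accuracy 95.1≥84.9, power draw 95≤147, cost 19≤132).
D6: not dominated (best power draw).
D7: not dominated.
D8: not dominated (best sample rate).
D9: not dominated.
D10: not dominated.

D1, D3, D6, D7, D8, D9, D10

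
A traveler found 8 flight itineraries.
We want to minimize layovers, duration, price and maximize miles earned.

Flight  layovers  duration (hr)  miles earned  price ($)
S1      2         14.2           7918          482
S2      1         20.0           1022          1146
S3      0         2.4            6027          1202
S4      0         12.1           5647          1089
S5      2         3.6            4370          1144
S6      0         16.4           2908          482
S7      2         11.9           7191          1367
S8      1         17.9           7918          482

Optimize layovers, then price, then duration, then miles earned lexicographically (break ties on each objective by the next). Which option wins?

S6

First minimize layovers: best is 0, kept {S3, S4, S6}.
Then minimize price: best is 482, kept {S6}.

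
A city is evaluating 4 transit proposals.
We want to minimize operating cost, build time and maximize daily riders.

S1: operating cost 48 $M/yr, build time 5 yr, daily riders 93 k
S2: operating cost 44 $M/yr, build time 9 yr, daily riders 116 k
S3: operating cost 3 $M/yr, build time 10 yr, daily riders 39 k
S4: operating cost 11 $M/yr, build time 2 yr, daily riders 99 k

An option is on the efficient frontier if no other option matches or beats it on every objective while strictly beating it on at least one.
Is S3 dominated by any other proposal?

S1: worse on operating cost (48 vs 3).
S2: worse on operating cost (44 vs 3).
S4: worse on operating cost (11 vs 3).
No option is at least as good as S3 on every objective and strictly better on one.

No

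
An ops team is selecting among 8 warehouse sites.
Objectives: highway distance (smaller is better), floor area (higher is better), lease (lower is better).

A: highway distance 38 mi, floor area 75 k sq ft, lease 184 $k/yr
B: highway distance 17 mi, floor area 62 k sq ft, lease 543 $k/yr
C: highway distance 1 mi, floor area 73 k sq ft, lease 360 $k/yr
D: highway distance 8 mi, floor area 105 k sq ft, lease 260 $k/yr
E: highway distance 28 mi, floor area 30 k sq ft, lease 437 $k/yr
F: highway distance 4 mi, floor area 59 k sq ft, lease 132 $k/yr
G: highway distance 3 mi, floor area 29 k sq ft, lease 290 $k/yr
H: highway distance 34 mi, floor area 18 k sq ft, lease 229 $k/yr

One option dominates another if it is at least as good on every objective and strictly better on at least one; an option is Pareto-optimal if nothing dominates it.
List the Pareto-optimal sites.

A: not dominated.
B: dominated by C (highway distance 1≤17, floor area 73≥62, lease 360≤543).
C: not dominated (best highway distance).
D: not dominated (best floor area).
E: dominated by C (highway distance 1≤28, floor area 73≥30, lease 360≤437).
F: not dominated (best lease).
G: not dominated.
H: dominated by F (highway distance 4≤34, floor area 59≥18, lease 132≤229).

A, C, D, F, G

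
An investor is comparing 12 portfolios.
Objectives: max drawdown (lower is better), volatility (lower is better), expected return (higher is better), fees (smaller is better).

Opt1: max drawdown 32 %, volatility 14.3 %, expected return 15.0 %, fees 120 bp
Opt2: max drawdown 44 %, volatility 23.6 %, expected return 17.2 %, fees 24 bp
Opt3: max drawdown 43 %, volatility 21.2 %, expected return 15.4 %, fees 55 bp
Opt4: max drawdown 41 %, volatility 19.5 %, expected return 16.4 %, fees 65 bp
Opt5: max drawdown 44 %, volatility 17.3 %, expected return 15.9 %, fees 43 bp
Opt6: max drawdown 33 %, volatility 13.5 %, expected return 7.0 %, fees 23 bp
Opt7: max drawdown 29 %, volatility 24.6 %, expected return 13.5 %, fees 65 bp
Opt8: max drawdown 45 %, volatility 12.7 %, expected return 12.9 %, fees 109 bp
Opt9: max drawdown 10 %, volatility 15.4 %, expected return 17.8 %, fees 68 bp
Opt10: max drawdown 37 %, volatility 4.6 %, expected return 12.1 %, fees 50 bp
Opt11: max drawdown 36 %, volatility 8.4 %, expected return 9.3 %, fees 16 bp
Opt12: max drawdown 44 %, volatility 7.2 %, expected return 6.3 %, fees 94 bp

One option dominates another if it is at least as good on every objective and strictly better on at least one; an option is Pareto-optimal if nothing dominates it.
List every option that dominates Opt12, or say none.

Opt10: max drawdown 37≤44, volatility 4.6≤7.2, expected return 12.1≥6.3, fees 50≤94 — dominates Opt12.
Others (Opt1, Opt2, Opt3, Opt4, Opt5, Opt6, Opt7, Opt8, Opt9, Opt11) are each worse than Opt12 on at least one objective.

Opt10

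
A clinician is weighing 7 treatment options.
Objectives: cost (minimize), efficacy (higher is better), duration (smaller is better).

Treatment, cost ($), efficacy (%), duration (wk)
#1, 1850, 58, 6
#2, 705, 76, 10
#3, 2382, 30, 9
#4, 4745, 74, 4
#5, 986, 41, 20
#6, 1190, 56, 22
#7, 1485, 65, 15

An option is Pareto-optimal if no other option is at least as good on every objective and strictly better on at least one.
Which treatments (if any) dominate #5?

#2: cost 705≤986, efficacy 76≥41, duration 10≤20 — dominates #5.
Others (#1, #3, #4, #6, #7) are each worse than #5 on at least one objective.

#2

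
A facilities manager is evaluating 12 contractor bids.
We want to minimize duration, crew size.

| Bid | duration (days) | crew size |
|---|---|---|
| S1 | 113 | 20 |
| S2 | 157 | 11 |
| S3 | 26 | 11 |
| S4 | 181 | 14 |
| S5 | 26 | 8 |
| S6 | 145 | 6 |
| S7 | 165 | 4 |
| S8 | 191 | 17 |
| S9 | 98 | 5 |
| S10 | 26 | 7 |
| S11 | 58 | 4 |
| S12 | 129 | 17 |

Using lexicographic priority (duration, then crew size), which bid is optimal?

First minimize duration: best is 26, kept {S3, S5, S10}.
Then minimize crew size: best is 7, kept {S10}.

S10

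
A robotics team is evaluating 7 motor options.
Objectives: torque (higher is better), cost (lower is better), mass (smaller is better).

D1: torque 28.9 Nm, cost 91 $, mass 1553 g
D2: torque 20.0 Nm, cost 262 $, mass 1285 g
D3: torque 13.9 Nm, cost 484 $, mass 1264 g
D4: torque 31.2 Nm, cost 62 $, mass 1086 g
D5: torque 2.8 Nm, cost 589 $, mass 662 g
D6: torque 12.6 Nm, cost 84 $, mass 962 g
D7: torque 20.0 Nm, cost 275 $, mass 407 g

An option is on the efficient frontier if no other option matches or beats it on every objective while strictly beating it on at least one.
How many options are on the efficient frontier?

D1: dominated by D4 (torque 31.2≥28.9, cost 62≤91, mass 1086≤1553).
D2: dominated by D4 (torque 31.2≥20.0, cost 62≤262, mass 1086≤1285).
D3: dominated by D4 (torque 31.2≥13.9, cost 62≤484, mass 1086≤1264).
D4: not dominated (best torque).
D5: dominated by D7 (torque 20.0≥2.8, cost 275≤589, mass 407≤662).
D6: not dominated.
D7: not dominated (best mass).
Pareto-optimal: D4, D6, D7 → 3.

3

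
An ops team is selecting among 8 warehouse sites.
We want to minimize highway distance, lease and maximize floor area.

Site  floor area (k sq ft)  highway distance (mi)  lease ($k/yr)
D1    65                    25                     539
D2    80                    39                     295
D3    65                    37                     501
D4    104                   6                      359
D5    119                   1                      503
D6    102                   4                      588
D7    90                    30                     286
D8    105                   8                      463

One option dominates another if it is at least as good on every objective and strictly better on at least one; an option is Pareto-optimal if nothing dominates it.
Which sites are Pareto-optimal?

D4, D5, D7, D8

D1: dominated by D4 (floor area 104≥65, highway distance 6≤25, lease 359≤539).
D2: dominated by D7 (floor area 90≥80, highway distance 30≤39, lease 286≤295).
D3: dominated by D4 (floor area 104≥65, highway distance 6≤37, lease 359≤501).
D4: not dominated.
D5: not dominated (best floor area).
D6: dominated by D5 (floor area 119≥102, highway distance 1≤4, lease 503≤588).
D7: not dominated (best lease).
D8: not dominated.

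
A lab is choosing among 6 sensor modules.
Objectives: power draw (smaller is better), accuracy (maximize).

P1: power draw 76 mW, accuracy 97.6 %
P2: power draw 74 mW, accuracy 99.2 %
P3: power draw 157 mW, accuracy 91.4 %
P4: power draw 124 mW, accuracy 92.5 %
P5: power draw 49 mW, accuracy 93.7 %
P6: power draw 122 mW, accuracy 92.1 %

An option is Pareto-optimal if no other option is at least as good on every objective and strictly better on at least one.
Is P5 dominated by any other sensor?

P1: worse on power draw (76 vs 49).
P2: worse on power draw (74 vs 49).
P3: worse on power draw (157 vs 49).
P4: worse on power draw (124 vs 49).
P6: worse on power draw (122 vs 49).
No option is at least as good as P5 on every objective and strictly better on one.

No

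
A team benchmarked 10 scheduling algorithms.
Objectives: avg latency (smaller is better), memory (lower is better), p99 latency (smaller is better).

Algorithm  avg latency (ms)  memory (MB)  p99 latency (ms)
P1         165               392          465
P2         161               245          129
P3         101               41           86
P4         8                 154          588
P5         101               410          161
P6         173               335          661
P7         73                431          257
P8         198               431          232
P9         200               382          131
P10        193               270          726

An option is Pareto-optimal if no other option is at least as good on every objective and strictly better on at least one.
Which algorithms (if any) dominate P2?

P3

P3: avg latency 101≤161, memory 41≤245, p99 latency 86≤129 — dominates P2.
Others (P1, P4, P5, P6, P7, P8, P9, P10) are each worse than P2 on at least one objective.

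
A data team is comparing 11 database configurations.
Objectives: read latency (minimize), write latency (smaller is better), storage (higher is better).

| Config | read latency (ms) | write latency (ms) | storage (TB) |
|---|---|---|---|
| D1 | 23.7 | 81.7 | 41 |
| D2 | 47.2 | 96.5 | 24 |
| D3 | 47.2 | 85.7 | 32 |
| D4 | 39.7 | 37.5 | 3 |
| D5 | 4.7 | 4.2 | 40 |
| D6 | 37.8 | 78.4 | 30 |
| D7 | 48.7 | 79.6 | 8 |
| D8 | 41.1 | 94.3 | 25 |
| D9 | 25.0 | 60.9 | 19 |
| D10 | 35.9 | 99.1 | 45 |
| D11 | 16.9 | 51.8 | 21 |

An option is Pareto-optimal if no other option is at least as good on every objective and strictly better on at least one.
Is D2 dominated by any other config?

Yes

D1 vs D2: read latency 23.7≤47.2, write latency 81.7≤96.5, storage 41≥24 — D1 is at least as good on every objective and strictly better on at least one, so D1 dominates D2.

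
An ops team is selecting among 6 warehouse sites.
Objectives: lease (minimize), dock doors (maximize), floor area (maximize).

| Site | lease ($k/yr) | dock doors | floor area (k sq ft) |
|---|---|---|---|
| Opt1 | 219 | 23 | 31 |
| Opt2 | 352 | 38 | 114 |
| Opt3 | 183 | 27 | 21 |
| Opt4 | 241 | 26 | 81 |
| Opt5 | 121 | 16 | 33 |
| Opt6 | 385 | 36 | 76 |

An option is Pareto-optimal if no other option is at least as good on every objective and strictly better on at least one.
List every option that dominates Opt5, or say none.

none

Opt1: worse on lease (219 vs 121).
Opt2: worse on lease (352 vs 121).
Opt3: worse on lease (183 vs 121).
Opt4: worse on lease (241 vs 121).
Opt6: worse on lease (385 vs 121).
No option dominates Opt5.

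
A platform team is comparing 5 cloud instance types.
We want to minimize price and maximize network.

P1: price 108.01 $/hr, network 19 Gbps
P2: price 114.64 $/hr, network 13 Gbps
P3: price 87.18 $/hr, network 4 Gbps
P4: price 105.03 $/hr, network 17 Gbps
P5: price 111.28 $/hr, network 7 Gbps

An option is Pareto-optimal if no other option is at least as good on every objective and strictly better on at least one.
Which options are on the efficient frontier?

P1, P3, P4

P1: not dominated (best network).
P2: dominated by P1 (price 108.01≤114.64, network 19≥13).
P3: not dominated (best price).
P4: not dominated.
P5: dominated by P1 (price 108.01≤111.28, network 19≥7).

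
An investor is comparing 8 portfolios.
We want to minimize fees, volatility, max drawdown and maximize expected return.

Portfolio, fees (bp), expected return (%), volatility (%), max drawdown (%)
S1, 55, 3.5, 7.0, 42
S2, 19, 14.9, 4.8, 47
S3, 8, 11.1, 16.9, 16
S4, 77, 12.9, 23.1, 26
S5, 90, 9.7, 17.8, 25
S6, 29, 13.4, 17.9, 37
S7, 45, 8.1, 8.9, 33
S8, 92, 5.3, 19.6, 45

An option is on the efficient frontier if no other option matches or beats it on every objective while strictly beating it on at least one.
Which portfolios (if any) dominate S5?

S3: fees 8≤90, expected return 11.1≥9.7, volatility 16.9≤17.8, max drawdown 16≤25 — dominates S5.
Others (S1, S2, S4, S6, S7, S8) are each worse than S5 on at least one objective.

S3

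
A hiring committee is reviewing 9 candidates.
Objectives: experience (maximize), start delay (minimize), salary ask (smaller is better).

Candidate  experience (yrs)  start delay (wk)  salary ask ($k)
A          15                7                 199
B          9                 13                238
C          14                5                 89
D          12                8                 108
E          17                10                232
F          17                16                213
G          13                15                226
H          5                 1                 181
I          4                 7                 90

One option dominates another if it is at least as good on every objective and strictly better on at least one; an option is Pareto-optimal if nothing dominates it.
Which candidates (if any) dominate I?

C

C: experience 14≥4, start delay 5≤7, salary ask 89≤90 — dominates I.
Others (A, B, D, E, F, G, H) are each worse than I on at least one objective.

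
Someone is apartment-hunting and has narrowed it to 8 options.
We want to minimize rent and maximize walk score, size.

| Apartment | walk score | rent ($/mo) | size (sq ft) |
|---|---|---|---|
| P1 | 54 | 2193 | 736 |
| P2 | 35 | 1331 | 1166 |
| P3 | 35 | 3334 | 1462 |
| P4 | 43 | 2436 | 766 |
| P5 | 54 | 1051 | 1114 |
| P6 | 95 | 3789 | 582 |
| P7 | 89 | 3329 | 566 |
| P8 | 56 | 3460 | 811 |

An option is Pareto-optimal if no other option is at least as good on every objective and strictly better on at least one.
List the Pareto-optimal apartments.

P1: dominated by P5 (walk score 54≥54, rent 1051≤2193, size 1114≥736).
P2: not dominated.
P3: not dominated (best size).
P4: dominated by P5 (walk score 54≥43, rent 1051≤2436, size 1114≥766).
P5: not dominated (best rent).
P6: not dominated (best walk score).
P7: not dominated.
P8: not dominated.

P2, P3, P5, P6, P7, P8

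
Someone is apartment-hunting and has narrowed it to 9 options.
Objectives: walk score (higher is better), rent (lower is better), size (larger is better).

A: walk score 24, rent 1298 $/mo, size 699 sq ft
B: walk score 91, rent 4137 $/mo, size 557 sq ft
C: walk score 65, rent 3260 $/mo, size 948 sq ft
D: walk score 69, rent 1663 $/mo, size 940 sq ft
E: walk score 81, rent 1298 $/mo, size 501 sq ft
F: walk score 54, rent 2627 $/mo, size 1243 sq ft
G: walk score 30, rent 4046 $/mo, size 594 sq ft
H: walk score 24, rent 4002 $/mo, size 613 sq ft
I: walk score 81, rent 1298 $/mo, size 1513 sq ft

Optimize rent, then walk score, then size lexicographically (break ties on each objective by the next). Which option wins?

I

First minimize rent: best is 1298, kept {A, E, I}.
Then maximize walk score: best is 81, kept {E, I}.
Then maximize size: best is 1513, kept {I}.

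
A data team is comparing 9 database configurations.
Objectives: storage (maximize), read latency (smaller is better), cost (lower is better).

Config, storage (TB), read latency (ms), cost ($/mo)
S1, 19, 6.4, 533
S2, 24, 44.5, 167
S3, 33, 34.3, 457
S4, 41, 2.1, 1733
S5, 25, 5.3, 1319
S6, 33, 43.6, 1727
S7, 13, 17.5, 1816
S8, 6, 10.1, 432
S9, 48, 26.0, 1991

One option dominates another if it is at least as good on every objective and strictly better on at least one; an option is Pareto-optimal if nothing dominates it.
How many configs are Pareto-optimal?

S1: not dominated.
S2: not dominated (best cost).
S3: not dominated.
S4: not dominated (best read latency).
S5: not dominated.
S6: dominated by S3 (storage 33≥33, read latency 34.3≤43.6, cost 457≤1727).
S7: dominated by S1 (storage 19≥13, read latency 6.4≤17.5, cost 533≤1816).
S8: not dominated.
S9: not dominated (best storage).
Pareto-optimal: S1, S2, S3, S4, S5, S8, S9 → 7.

7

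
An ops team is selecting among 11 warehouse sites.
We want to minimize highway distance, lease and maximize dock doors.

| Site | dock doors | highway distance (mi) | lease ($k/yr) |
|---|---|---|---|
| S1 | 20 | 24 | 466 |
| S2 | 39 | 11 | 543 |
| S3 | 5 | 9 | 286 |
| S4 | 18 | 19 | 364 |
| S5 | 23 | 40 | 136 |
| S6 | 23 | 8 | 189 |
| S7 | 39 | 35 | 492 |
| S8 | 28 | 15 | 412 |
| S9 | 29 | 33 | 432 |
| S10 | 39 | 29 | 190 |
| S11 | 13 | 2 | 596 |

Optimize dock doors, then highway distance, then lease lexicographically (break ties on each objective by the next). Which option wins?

First maximize dock doors: best is 39, kept {S2, S7, S10}.
Then minimize highway distance: best is 11, kept {S2}.

S2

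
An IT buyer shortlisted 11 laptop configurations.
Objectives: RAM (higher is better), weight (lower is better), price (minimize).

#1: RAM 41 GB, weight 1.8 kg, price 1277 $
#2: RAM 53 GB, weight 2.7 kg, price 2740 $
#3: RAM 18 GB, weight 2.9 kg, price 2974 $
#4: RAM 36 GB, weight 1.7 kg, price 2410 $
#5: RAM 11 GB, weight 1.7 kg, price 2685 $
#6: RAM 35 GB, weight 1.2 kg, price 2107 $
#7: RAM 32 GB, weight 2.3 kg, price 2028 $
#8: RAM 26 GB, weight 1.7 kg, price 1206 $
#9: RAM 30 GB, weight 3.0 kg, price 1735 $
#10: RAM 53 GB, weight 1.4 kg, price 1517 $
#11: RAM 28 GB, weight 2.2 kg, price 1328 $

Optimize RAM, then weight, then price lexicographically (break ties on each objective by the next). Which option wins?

#10

First maximize RAM: best is 53, kept {#2, #10}.
Then minimize weight: best is 1.4, kept {#10}.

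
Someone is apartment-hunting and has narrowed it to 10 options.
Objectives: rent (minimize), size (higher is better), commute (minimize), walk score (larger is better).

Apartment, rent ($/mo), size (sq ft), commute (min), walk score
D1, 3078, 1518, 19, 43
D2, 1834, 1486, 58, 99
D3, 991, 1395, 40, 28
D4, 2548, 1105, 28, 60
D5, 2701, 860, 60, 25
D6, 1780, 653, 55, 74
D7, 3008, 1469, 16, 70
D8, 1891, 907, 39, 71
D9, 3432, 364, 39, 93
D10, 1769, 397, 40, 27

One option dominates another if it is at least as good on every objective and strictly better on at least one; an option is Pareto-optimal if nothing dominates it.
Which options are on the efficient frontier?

D1: not dominated (best size).
D2: not dominated (best walk score).
D3: not dominated (best rent).
D4: not dominated.
D5: dominated by D2 (rent 1834≤2701, size 1486≥860, commute 58≤60, walk score 99≥25).
D6: not dominated.
D7: not dominated (best commute).
D8: not dominated.
D9: not dominated.
D10: dominated by D3 (rent 991≤1769, size 1395≥397, commute 40≤40, walk score 28≥27).

D1, D2, D3, D4, D6, D7, D8, D9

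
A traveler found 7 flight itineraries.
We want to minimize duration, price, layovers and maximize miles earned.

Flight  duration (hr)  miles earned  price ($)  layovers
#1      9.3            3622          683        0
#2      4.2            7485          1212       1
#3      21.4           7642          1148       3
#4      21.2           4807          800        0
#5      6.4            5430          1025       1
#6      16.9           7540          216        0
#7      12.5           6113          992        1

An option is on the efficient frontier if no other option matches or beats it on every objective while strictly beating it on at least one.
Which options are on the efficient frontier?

#1, #2, #3, #5, #6, #7

#1: not dominated.
#2: not dominated (best duration).
#3: not dominated (best miles earned).
#4: dominated by #6 (duration 16.9≤21.2, miles earned 7540≥4807, price 216≤800, layovers 0≤0).
#5: not dominated.
#6: not dominated (best price).
#7: not dominated.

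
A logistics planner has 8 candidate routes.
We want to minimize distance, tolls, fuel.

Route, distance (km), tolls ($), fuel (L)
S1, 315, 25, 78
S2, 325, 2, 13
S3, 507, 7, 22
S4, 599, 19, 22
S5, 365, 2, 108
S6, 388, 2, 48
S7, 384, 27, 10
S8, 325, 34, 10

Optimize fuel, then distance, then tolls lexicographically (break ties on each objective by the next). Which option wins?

S8

First minimize fuel: best is 10, kept {S7, S8}.
Then minimize distance: best is 325, kept {S8}.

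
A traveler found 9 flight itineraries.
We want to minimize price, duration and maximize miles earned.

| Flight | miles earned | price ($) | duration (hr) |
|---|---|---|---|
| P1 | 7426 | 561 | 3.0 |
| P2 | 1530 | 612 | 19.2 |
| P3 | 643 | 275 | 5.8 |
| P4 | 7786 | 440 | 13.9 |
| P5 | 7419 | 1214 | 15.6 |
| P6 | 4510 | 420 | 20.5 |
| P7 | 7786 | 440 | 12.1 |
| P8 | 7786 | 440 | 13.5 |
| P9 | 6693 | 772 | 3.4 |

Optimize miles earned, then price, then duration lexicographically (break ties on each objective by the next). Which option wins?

First maximize miles earned: best is 7786, kept {P4, P7, P8}.
Then minimize price: best is 440, kept {P4, P7, P8}.
Then minimize duration: best is 12.1, kept {P7}.

P7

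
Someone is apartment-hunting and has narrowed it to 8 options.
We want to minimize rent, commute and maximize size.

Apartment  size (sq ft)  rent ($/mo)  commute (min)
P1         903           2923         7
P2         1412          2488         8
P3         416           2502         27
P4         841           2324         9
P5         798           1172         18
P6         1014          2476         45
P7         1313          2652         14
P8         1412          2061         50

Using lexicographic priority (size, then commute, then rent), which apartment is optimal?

P2

First maximize size: best is 1412, kept {P2, P8}.
Then minimize commute: best is 8, kept {P2}.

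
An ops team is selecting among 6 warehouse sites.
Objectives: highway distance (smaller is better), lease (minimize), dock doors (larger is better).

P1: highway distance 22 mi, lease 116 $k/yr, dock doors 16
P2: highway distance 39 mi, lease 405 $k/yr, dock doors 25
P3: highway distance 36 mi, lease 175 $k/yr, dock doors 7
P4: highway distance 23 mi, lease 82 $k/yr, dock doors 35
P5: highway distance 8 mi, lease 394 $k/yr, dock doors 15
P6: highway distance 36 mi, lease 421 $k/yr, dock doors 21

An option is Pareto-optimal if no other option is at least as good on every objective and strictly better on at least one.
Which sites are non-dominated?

P1, P4, P5

P1: not dominated.
P2: dominated by P4 (highway distance 23≤39, lease 82≤405, dock doors 35≥25).
P3: dominated by P1 (highway distance 22≤36, lease 116≤175, dock doors 16≥7).
P4: not dominated (best lease).
P5: not dominated (best highway distance).
P6: dominated by P4 (highway distance 23≤36, lease 82≤421, dock doors 35≥21).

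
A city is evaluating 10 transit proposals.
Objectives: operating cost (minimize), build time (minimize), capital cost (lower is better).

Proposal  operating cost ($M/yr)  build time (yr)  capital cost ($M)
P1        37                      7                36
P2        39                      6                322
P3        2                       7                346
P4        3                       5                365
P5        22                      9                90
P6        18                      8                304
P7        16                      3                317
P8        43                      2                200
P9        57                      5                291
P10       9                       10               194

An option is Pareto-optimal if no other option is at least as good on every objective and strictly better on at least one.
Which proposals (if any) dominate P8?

none

P1: worse on build time (7 vs 2).
P2: worse on build time (6 vs 2).
P3: worse on build time (7 vs 2).
P4: worse on build time (5 vs 2).
P5: worse on build time (9 vs 2).
P6: worse on build time (8 vs 2).
P7: worse on build time (3 vs 2).
P9: worse on operating cost (57 vs 43).
P10: worse on build time (10 vs 2).
No option dominates P8.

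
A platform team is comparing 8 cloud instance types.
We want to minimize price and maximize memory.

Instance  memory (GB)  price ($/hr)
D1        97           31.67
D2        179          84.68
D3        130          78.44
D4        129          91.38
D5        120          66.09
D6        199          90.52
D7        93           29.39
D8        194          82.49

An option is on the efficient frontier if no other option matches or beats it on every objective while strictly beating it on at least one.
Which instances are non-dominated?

D1: not dominated.
D2: dominated by D8 (memory 194≥179, price 82.49≤84.68).
D3: not dominated.
D4: dominated by D2 (memory 179≥129, price 84.68≤91.38).
D5: not dominated.
D6: not dominated (best memory).
D7: not dominated (best price).
D8: not dominated.

D1, D3, D5, D6, D7, D8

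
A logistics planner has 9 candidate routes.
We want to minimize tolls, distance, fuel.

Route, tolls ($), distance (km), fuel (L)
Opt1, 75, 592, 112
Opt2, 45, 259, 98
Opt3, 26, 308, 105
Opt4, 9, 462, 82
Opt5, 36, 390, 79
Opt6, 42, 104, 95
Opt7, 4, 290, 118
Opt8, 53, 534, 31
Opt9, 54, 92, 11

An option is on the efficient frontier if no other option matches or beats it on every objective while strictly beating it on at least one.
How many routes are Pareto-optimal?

7

Opt1: dominated by Opt2 (tolls 45≤75, distance 259≤592, fuel 98≤112).
Opt2: dominated by Opt6 (tolls 42≤45, distance 104≤259, fuel 95≤98).
Opt3: not dominated.
Opt4: not dominated.
Opt5: not dominated.
Opt6: not dominated.
Opt7: not dominated (best tolls).
Opt8: not dominated.
Opt9: not dominated (best distance).
Pareto-optimal: Opt3, Opt4, Opt5, Opt6, Opt7, Opt8, Opt9 → 7.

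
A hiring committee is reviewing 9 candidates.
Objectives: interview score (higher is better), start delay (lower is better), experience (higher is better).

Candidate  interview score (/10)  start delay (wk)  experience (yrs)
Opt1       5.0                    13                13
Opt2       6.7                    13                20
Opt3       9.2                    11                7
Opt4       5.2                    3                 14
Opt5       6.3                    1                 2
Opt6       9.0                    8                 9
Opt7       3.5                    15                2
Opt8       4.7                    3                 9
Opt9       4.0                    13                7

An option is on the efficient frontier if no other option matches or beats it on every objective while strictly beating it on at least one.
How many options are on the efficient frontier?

5

Opt1: dominated by Opt2 (interview score 6.7≥5.0, start delay 13≤13, experience 20≥13).
Opt2: not dominated (best experience).
Opt3: not dominated (best interview score).
Opt4: not dominated.
Opt5: not dominated (best start delay).
Opt6: not dominated.
Opt7: dominated by Opt1 (interview score 5.0≥3.5, start delay 13≤15, experience 13≥2).
Opt8: dominated by Opt4 (interview score 5.2≥4.7, start delay 3≤3, experience 14≥9).
Opt9: dominated by Opt1 (interview score 5.0≥4.0, start delay 13≤13, experience 13≥7).
Pareto-optimal: Opt2, Opt3, Opt4, Opt5, Opt6 → 5.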